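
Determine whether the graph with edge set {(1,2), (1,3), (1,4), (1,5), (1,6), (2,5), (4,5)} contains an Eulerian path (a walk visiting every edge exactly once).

Step 1: Find the degree of each vertex:
  deg(1) = 5
  deg(2) = 2
  deg(3) = 1
  deg(4) = 2
  deg(5) = 3
  deg(6) = 1

Step 2: Count vertices with odd degree:
  Odd-degree vertices: 1, 3, 5, 6 (4 total)

Step 3: Apply Euler's theorem:
  - Eulerian circuit exists iff graph is connected and all vertices have even degree
  - Eulerian path exists iff graph is connected and has 0 or 2 odd-degree vertices

Graph has 4 odd-degree vertices (need 0 or 2).
Neither Eulerian path nor Eulerian circuit exists.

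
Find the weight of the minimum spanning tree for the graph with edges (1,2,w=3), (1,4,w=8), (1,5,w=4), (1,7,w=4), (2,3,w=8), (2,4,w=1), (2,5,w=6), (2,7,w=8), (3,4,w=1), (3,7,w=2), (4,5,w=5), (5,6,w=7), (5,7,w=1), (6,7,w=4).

Apply Kruskal's algorithm (sort edges by weight, add if no cycle):

Sorted edges by weight:
  (2,4) w=1
  (3,4) w=1
  (5,7) w=1
  (3,7) w=2
  (1,2) w=3
  (1,5) w=4
  (1,7) w=4
  (6,7) w=4
  (4,5) w=5
  (2,5) w=6
  (5,6) w=7
  (1,4) w=8
  (2,3) w=8
  (2,7) w=8

Add edge (2,4) w=1 -- no cycle. Running total: 1
Add edge (3,4) w=1 -- no cycle. Running total: 2
Add edge (5,7) w=1 -- no cycle. Running total: 3
Add edge (3,7) w=2 -- no cycle. Running total: 5
Add edge (1,2) w=3 -- no cycle. Running total: 8
Skip edge (1,5) w=4 -- would create cycle
Skip edge (1,7) w=4 -- would create cycle
Add edge (6,7) w=4 -- no cycle. Running total: 12

MST edges: (2,4,w=1), (3,4,w=1), (5,7,w=1), (3,7,w=2), (1,2,w=3), (6,7,w=4)
Total MST weight: 1 + 1 + 1 + 2 + 3 + 4 = 12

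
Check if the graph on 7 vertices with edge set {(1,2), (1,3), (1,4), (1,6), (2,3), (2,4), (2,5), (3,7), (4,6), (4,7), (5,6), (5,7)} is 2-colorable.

Step 1: Attempt 2-coloring using BFS:
  Start at vertex 1, assign color 0
  Color vertex 2 with color 1 (neighbor of 1)
  Color vertex 3 with color 1 (neighbor of 1)
  Color vertex 4 with color 1 (neighbor of 1)
  Color vertex 6 with color 1 (neighbor of 1)

Step 2: Conflict found! Vertices 2 and 3 are adjacent but have the same color.
This means the graph contains an odd cycle.

The graph is NOT bipartite.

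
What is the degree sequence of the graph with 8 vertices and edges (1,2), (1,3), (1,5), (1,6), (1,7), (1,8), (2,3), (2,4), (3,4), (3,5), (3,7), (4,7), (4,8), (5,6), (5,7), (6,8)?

Step 1: Count edges incident to each vertex:
  deg(1) = 6 (neighbors: 2, 3, 5, 6, 7, 8)
  deg(2) = 3 (neighbors: 1, 3, 4)
  deg(3) = 5 (neighbors: 1, 2, 4, 5, 7)
  deg(4) = 4 (neighbors: 2, 3, 7, 8)
  deg(5) = 4 (neighbors: 1, 3, 6, 7)
  deg(6) = 3 (neighbors: 1, 5, 8)
  deg(7) = 4 (neighbors: 1, 3, 4, 5)
  deg(8) = 3 (neighbors: 1, 4, 6)

Step 2: Sort degrees in non-increasing order:
  Degrees: [6, 3, 5, 4, 4, 3, 4, 3] -> sorted: [6, 5, 4, 4, 4, 3, 3, 3]

Degree sequence: [6, 5, 4, 4, 4, 3, 3, 3]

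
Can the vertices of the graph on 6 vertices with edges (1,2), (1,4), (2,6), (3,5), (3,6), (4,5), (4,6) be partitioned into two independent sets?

Step 1: Attempt 2-coloring using BFS:
  Start at vertex 1, assign color 0
  Color vertex 2 with color 1 (neighbor of 1)
  Color vertex 4 with color 1 (neighbor of 1)
  Color vertex 6 with color 0 (neighbor of 2)
  Color vertex 5 with color 0 (neighbor of 4)
  Color vertex 3 with color 1 (neighbor of 6)

Step 2: 2-coloring succeeded. No conflicts found.
  Set A (color 0): {1, 5, 6}
  Set B (color 1): {2, 3, 4}

The graph is bipartite with partition {1, 5, 6}, {2, 3, 4}.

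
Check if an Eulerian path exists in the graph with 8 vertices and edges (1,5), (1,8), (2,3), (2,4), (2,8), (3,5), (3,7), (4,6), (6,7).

Step 1: Find the degree of each vertex:
  deg(1) = 2
  deg(2) = 3
  deg(3) = 3
  deg(4) = 2
  deg(5) = 2
  deg(6) = 2
  deg(7) = 2
  deg(8) = 2

Step 2: Count vertices with odd degree:
  Odd-degree vertices: 2, 3 (2 total)

Step 3: Apply Euler's theorem:
  - Eulerian circuit exists iff graph is connected and all vertices have even degree
  - Eulerian path exists iff graph is connected and has 0 or 2 odd-degree vertices

Graph is connected with exactly 2 odd-degree vertices (2, 3).
Eulerian path exists (starting and ending at the odd-degree vertices), but no Eulerian circuit.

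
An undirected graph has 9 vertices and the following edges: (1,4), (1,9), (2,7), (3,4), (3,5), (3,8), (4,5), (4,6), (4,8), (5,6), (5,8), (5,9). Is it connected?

Step 1: Build adjacency list from edges:
  1: 4, 9
  2: 7
  3: 4, 5, 8
  4: 1, 3, 5, 6, 8
  5: 3, 4, 6, 8, 9
  6: 4, 5
  7: 2
  8: 3, 4, 5
  9: 1, 5

Step 2: Run BFS/DFS from vertex 1:
  Visited: {1, 4, 9, 3, 5, 6, 8}
  Reached 7 of 9 vertices

Step 3: Only 7 of 9 vertices reached. Graph is disconnected.
Connected components: {1, 3, 4, 5, 6, 8, 9}, {2, 7}
Answer: No, the graph is not connected (2 components).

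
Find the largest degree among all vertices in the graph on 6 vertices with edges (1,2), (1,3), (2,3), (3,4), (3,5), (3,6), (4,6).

Step 1: Count edges incident to each vertex:
  deg(1) = 2 (neighbors: 2, 3)
  deg(2) = 2 (neighbors: 1, 3)
  deg(3) = 5 (neighbors: 1, 2, 4, 5, 6)
  deg(4) = 2 (neighbors: 3, 6)
  deg(5) = 1 (neighbors: 3)
  deg(6) = 2 (neighbors: 3, 4)

Step 2: Find maximum:
  max(2, 2, 5, 2, 1, 2) = 5 (vertex 3)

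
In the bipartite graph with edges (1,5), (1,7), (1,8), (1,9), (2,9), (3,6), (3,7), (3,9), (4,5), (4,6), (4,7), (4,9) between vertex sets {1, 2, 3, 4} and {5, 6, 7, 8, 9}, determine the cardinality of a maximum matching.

Step 1: List the neighbors of each left vertex:
  1: 5, 7, 8, 9
  2: 9
  3: 6, 7, 9
  4: 5, 6, 7, 9

Step 2: Greedily match left vertices, then look for augmenting paths:
  Match 1 -- 5
  Match 2 -- 9
  Match 3 -- 6
  Match 4 -- 7
  No augmenting path remains.

Step 3: Verify this is maximum:
  Matching size 4 = min(|L|, |R|) = min(4, 5), which is an upper bound, so this matching is maximum.

Maximum matching: {(1,5), (2,9), (3,6), (4,7)}
Size: 4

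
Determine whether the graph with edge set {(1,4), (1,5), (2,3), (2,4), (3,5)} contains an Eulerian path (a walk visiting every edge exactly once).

Step 1: Find the degree of each vertex:
  deg(1) = 2
  deg(2) = 2
  deg(3) = 2
  deg(4) = 2
  deg(5) = 2

Step 2: Count vertices with odd degree:
  All vertices have even degree (0 odd-degree vertices)

Step 3: Apply Euler's theorem:
  - Eulerian circuit exists iff graph is connected and all vertices have even degree
  - Eulerian path exists iff graph is connected and has 0 or 2 odd-degree vertices

Graph is connected with 0 odd-degree vertices.
Both Eulerian circuit and Eulerian path exist.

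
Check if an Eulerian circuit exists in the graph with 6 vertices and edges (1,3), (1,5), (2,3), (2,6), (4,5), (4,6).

Step 1: Find the degree of each vertex:
  deg(1) = 2
  deg(2) = 2
  deg(3) = 2
  deg(4) = 2
  deg(5) = 2
  deg(6) = 2

Step 2: Count vertices with odd degree:
  All vertices have even degree (0 odd-degree vertices)

Step 3: Apply Euler's theorem:
  - Eulerian circuit exists iff graph is connected and all vertices have even degree
  - Eulerian path exists iff graph is connected and has 0 or 2 odd-degree vertices

Graph is connected with 0 odd-degree vertices.
Both Eulerian circuit and Eulerian path exist.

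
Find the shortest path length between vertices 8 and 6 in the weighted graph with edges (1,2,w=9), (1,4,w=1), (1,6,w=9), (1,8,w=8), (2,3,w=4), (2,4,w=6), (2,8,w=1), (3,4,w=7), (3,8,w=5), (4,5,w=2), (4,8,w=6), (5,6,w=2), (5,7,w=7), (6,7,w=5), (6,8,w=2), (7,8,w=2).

Step 1: Build adjacency list with weights:
  1: 2(w=9), 4(w=1), 6(w=9), 8(w=8)
  2: 1(w=9), 3(w=4), 4(w=6), 8(w=1)
  3: 2(w=4), 4(w=7), 8(w=5)
  4: 1(w=1), 2(w=6), 3(w=7), 5(w=2), 8(w=6)
  5: 4(w=2), 6(w=2), 7(w=7)
  6: 1(w=9), 5(w=2), 7(w=5), 8(w=2)
  7: 5(w=7), 6(w=5), 8(w=2)
  8: 1(w=8), 2(w=1), 3(w=5), 4(w=6), 6(w=2), 7(w=2)

Step 2: Apply Dijkstra's algorithm from vertex 8:
  Visit vertex 8 (distance=0)
    Update dist[1] = 8
    Update dist[2] = 1
    Update dist[3] = 5
    Update dist[4] = 6
    Update dist[6] = 2
    Update dist[7] = 2
  Visit vertex 2 (distance=1)
  Visit vertex 6 (distance=2)
    Update dist[5] = 4

Step 3: Shortest path: 8 -> 6
Total weight: 2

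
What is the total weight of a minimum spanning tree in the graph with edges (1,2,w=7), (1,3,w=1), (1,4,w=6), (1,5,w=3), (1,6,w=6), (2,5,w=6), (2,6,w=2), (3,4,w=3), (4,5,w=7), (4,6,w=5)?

Apply Kruskal's algorithm (sort edges by weight, add if no cycle):

Sorted edges by weight:
  (1,3) w=1
  (2,6) w=2
  (1,5) w=3
  (3,4) w=3
  (4,6) w=5
  (1,6) w=6
  (1,4) w=6
  (2,5) w=6
  (1,2) w=7
  (4,5) w=7

Add edge (1,3) w=1 -- no cycle. Running total: 1
Add edge (2,6) w=2 -- no cycle. Running total: 3
Add edge (1,5) w=3 -- no cycle. Running total: 6
Add edge (3,4) w=3 -- no cycle. Running total: 9
Add edge (4,6) w=5 -- no cycle. Running total: 14

MST edges: (1,3,w=1), (2,6,w=2), (1,5,w=3), (3,4,w=3), (4,6,w=5)
Total MST weight: 1 + 2 + 3 + 3 + 5 = 14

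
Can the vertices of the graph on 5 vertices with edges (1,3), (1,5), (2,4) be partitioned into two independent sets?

Step 1: Attempt 2-coloring using BFS:
  Start at vertex 1, assign color 0
  Color vertex 3 with color 1 (neighbor of 1)
  Color vertex 5 with color 1 (neighbor of 1)
  Start new component at vertex 2, assign color 0
  Color vertex 4 with color 1 (neighbor of 2)

Step 2: 2-coloring succeeded. No conflicts found.
  Set A (color 0): {1, 2}
  Set B (color 1): {3, 4, 5}

The graph is bipartite with partition {1, 2}, {3, 4, 5}.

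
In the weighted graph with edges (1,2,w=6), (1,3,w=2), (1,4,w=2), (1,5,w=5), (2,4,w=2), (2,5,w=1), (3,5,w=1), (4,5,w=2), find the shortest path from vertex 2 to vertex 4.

Step 1: Build adjacency list with weights:
  1: 2(w=6), 3(w=2), 4(w=2), 5(w=5)
  2: 1(w=6), 4(w=2), 5(w=1)
  3: 1(w=2), 5(w=1)
  4: 1(w=2), 2(w=2), 5(w=2)
  5: 1(w=5), 2(w=1), 3(w=1), 4(w=2)

Step 2: Apply Dijkstra's algorithm from vertex 2:
  Visit vertex 2 (distance=0)
    Update dist[1] = 6
    Update dist[4] = 2
    Update dist[5] = 1
  Visit vertex 5 (distance=1)
    Update dist[3] = 2
  Visit vertex 3 (distance=2)
    Update dist[1] = 4
  Visit vertex 4 (distance=2)

Step 3: Shortest path: 2 -> 4
Total weight: 2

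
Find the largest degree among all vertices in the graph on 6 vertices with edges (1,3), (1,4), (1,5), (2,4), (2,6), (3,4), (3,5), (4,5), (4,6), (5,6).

Step 1: Count edges incident to each vertex:
  deg(1) = 3 (neighbors: 3, 4, 5)
  deg(2) = 2 (neighbors: 4, 6)
  deg(3) = 3 (neighbors: 1, 4, 5)
  deg(4) = 5 (neighbors: 1, 2, 3, 5, 6)
  deg(5) = 4 (neighbors: 1, 3, 4, 6)
  deg(6) = 3 (neighbors: 2, 4, 5)

Step 2: Find maximum:
  max(3, 2, 3, 5, 4, 3) = 5 (vertex 4)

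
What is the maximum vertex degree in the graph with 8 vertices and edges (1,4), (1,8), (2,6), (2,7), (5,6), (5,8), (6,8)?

Step 1: Count edges incident to each vertex:
  deg(1) = 2 (neighbors: 4, 8)
  deg(2) = 2 (neighbors: 6, 7)
  deg(3) = 0 (neighbors: none)
  deg(4) = 1 (neighbors: 1)
  deg(5) = 2 (neighbors: 6, 8)
  deg(6) = 3 (neighbors: 2, 5, 8)
  deg(7) = 1 (neighbors: 2)
  deg(8) = 3 (neighbors: 1, 5, 6)

Step 2: Find maximum:
  max(2, 2, 0, 1, 2, 3, 1, 3) = 3 (vertex 6)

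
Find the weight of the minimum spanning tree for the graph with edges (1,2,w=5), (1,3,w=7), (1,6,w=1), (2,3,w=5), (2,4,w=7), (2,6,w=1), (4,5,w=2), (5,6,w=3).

Apply Kruskal's algorithm (sort edges by weight, add if no cycle):

Sorted edges by weight:
  (1,6) w=1
  (2,6) w=1
  (4,5) w=2
  (5,6) w=3
  (1,2) w=5
  (2,3) w=5
  (1,3) w=7
  (2,4) w=7

Add edge (1,6) w=1 -- no cycle. Running total: 1
Add edge (2,6) w=1 -- no cycle. Running total: 2
Add edge (4,5) w=2 -- no cycle. Running total: 4
Add edge (5,6) w=3 -- no cycle. Running total: 7
Skip edge (1,2) w=5 -- would create cycle
Add edge (2,3) w=5 -- no cycle. Running total: 12

MST edges: (1,6,w=1), (2,6,w=1), (4,5,w=2), (5,6,w=3), (2,3,w=5)
Total MST weight: 1 + 1 + 2 + 3 + 5 = 12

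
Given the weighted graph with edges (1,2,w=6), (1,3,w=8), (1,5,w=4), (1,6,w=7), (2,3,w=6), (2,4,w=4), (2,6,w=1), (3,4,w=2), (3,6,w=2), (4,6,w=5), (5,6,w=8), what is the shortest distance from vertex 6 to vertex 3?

Step 1: Build adjacency list with weights:
  1: 2(w=6), 3(w=8), 5(w=4), 6(w=7)
  2: 1(w=6), 3(w=6), 4(w=4), 6(w=1)
  3: 1(w=8), 2(w=6), 4(w=2), 6(w=2)
  4: 2(w=4), 3(w=2), 6(w=5)
  5: 1(w=4), 6(w=8)
  6: 1(w=7), 2(w=1), 3(w=2), 4(w=5), 5(w=8)

Step 2: Apply Dijkstra's algorithm from vertex 6:
  Visit vertex 6 (distance=0)
    Update dist[1] = 7
    Update dist[2] = 1
    Update dist[3] = 2
    Update dist[4] = 5
    Update dist[5] = 8
  Visit vertex 2 (distance=1)
  Visit vertex 3 (distance=2)
    Update dist[4] = 4

Step 3: Shortest path: 6 -> 3
Total weight: 2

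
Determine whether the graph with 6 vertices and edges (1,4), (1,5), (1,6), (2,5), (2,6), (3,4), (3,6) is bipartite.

Step 1: Attempt 2-coloring using BFS:
  Start at vertex 1, assign color 0
  Color vertex 4 with color 1 (neighbor of 1)
  Color vertex 5 with color 1 (neighbor of 1)
  Color vertex 6 with color 1 (neighbor of 1)
  Color vertex 3 with color 0 (neighbor of 4)
  Color vertex 2 with color 0 (neighbor of 5)

Step 2: 2-coloring succeeded. No conflicts found.
  Set A (color 0): {1, 2, 3}
  Set B (color 1): {4, 5, 6}

The graph is bipartite with partition {1, 2, 3}, {4, 5, 6}.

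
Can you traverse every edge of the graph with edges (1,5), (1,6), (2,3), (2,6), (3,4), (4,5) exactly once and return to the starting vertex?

Step 1: Find the degree of each vertex:
  deg(1) = 2
  deg(2) = 2
  deg(3) = 2
  deg(4) = 2
  deg(5) = 2
  deg(6) = 2

Step 2: Count vertices with odd degree:
  All vertices have even degree (0 odd-degree vertices)

Step 3: Apply Euler's theorem:
  - Eulerian circuit exists iff graph is connected and all vertices have even degree
  - Eulerian path exists iff graph is connected and has 0 or 2 odd-degree vertices

Graph is connected with 0 odd-degree vertices.
Both Eulerian circuit and Eulerian path exist.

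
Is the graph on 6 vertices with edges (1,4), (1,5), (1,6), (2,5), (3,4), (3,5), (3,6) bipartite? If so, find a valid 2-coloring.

Step 1: Attempt 2-coloring using BFS:
  Start at vertex 1, assign color 0
  Color vertex 4 with color 1 (neighbor of 1)
  Color vertex 5 with color 1 (neighbor of 1)
  Color vertex 6 with color 1 (neighbor of 1)
  Color vertex 3 with color 0 (neighbor of 4)
  Color vertex 2 with color 0 (neighbor of 5)

Step 2: 2-coloring succeeded. No conflicts found.
  Set A (color 0): {1, 2, 3}
  Set B (color 1): {4, 5, 6}

The graph is bipartite with partition {1, 2, 3}, {4, 5, 6}.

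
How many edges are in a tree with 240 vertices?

A tree on n vertices always has exactly n - 1 edges.
For n = 240: edges = 240 - 1 = 239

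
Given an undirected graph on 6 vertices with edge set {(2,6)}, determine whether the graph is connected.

Step 1: Build adjacency list from edges:
  1: (none)
  2: 6
  3: (none)
  4: (none)
  5: (none)
  6: 2

Step 2: Run BFS/DFS from vertex 1:
  Visited: {1}
  Reached 1 of 6 vertices

Step 3: Only 1 of 6 vertices reached. Graph is disconnected.
Connected components: {1}, {2, 6}, {3}, {4}, {5}
Answer: No, the graph is not connected (5 components).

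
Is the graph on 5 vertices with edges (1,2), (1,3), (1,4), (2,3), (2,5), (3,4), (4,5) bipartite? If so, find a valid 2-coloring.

Step 1: Attempt 2-coloring using BFS:
  Start at vertex 1, assign color 0
  Color vertex 2 with color 1 (neighbor of 1)
  Color vertex 3 with color 1 (neighbor of 1)
  Color vertex 4 with color 1 (neighbor of 1)

Step 2: Conflict found! Vertices 2 and 3 are adjacent but have the same color.
This means the graph contains an odd cycle.

The graph is NOT bipartite.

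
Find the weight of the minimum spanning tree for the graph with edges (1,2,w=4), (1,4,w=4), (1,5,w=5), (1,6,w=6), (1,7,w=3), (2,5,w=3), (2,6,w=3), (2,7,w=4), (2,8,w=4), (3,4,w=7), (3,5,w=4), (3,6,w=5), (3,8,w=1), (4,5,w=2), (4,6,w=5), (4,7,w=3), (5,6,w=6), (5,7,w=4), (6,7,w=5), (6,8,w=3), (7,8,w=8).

Apply Kruskal's algorithm (sort edges by weight, add if no cycle):

Sorted edges by weight:
  (3,8) w=1
  (4,5) w=2
  (1,7) w=3
  (2,5) w=3
  (2,6) w=3
  (4,7) w=3
  (6,8) w=3
  (1,2) w=4
  (1,4) w=4
  (2,8) w=4
  (2,7) w=4
  (3,5) w=4
  (5,7) w=4
  (1,5) w=5
  (3,6) w=5
  (4,6) w=5
  (6,7) w=5
  (1,6) w=6
  (5,6) w=6
  (3,4) w=7
  (7,8) w=8

Add edge (3,8) w=1 -- no cycle. Running total: 1
Add edge (4,5) w=2 -- no cycle. Running total: 3
Add edge (1,7) w=3 -- no cycle. Running total: 6
Add edge (2,5) w=3 -- no cycle. Running total: 9
Add edge (2,6) w=3 -- no cycle. Running total: 12
Add edge (4,7) w=3 -- no cycle. Running total: 15
Add edge (6,8) w=3 -- no cycle. Running total: 18

MST edges: (3,8,w=1), (4,5,w=2), (1,7,w=3), (2,5,w=3), (2,6,w=3), (4,7,w=3), (6,8,w=3)
Total MST weight: 1 + 2 + 3 + 3 + 3 + 3 + 3 = 18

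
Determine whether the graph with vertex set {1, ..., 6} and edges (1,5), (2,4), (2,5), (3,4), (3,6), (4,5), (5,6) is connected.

Step 1: Build adjacency list from edges:
  1: 5
  2: 4, 5
  3: 4, 6
  4: 2, 3, 5
  5: 1, 2, 4, 6
  6: 3, 5

Step 2: Run BFS/DFS from vertex 1:
  Visited: {1, 5, 2, 4, 6, 3}
  Reached 6 of 6 vertices

Step 3: All 6 vertices reached from vertex 1, so the graph is connected.
Answer: Yes, the graph is connected.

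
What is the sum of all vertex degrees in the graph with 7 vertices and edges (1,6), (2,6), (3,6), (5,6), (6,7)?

Step 1: Count edges incident to each vertex:
  deg(1) = 1 (neighbors: 6)
  deg(2) = 1 (neighbors: 6)
  deg(3) = 1 (neighbors: 6)
  deg(4) = 0 (neighbors: none)
  deg(5) = 1 (neighbors: 6)
  deg(6) = 5 (neighbors: 1, 2, 3, 5, 7)
  deg(7) = 1 (neighbors: 6)

Step 2: Sum all degrees:
  1 + 1 + 1 + 0 + 1 + 5 + 1 = 10

Verification: sum of degrees = 2 * |E| = 2 * 5 = 10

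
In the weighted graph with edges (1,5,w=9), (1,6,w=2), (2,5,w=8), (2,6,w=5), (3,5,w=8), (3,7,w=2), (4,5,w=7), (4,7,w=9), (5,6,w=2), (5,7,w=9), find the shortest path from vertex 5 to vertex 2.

Step 1: Build adjacency list with weights:
  1: 5(w=9), 6(w=2)
  2: 5(w=8), 6(w=5)
  3: 5(w=8), 7(w=2)
  4: 5(w=7), 7(w=9)
  5: 1(w=9), 2(w=8), 3(w=8), 4(w=7), 6(w=2), 7(w=9)
  6: 1(w=2), 2(w=5), 5(w=2)
  7: 3(w=2), 4(w=9), 5(w=9)

Step 2: Apply Dijkstra's algorithm from vertex 5:
  Visit vertex 5 (distance=0)
    Update dist[1] = 9
    Update dist[2] = 8
    Update dist[3] = 8
    Update dist[4] = 7
    Update dist[6] = 2
    Update dist[7] = 9
  Visit vertex 6 (distance=2)
    Update dist[1] = 4
    Update dist[2] = 7
  Visit vertex 1 (distance=4)
  Visit vertex 2 (distance=7)

Step 3: Shortest path: 5 -> 6 -> 2
Total weight: 2 + 5 = 7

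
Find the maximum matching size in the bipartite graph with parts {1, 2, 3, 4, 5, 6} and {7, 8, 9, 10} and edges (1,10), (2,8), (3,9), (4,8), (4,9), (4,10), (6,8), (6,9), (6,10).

Step 1: List the neighbors of each left vertex:
  1: 10
  2: 8
  3: 9
  4: 8, 9, 10
  5: (none)
  6: 8, 9, 10

Step 2: Greedily match left vertices, then look for augmenting paths:
  Match 1 -- 10
  Match 2 -- 8
  Match 3 -- 9
  No augmenting path remains.

Step 3: Verify this is maximum:
  Matching has size 3. The vertex set {8, 9, 10} covers every edge and has size 3; any matching has at most one edge per cover vertex, so 3 is maximum (König's theorem).

Maximum matching: {(1,10), (2,8), (3,9)}
Size: 3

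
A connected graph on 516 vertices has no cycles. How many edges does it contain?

A tree on n vertices always has exactly n - 1 edges.
For n = 516: edges = 516 - 1 = 515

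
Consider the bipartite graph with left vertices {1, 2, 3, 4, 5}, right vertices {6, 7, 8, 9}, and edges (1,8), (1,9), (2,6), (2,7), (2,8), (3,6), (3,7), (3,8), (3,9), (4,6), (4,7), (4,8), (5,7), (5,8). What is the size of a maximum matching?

Step 1: List the neighbors of each left vertex:
  1: 8, 9
  2: 6, 7, 8
  3: 6, 7, 8, 9
  4: 6, 7, 8
  5: 7, 8

Step 2: Greedily match left vertices, then look for augmenting paths:
  Match 1 -- 8
  Match 2 -- 6
  Match 3 -- 9
  Match 4 -- 7
  No augmenting path remains.

Step 3: Verify this is maximum:
  Matching size 4 = min(|L|, |R|) = min(5, 4), which is an upper bound, so this matching is maximum.

Maximum matching: {(1,8), (2,6), (3,9), (4,7)}
Size: 4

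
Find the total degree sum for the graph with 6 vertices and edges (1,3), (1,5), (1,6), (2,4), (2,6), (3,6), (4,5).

Step 1: Count edges incident to each vertex:
  deg(1) = 3 (neighbors: 3, 5, 6)
  deg(2) = 2 (neighbors: 4, 6)
  deg(3) = 2 (neighbors: 1, 6)
  deg(4) = 2 (neighbors: 2, 5)
  deg(5) = 2 (neighbors: 1, 4)
  deg(6) = 3 (neighbors: 1, 2, 3)

Step 2: Sum all degrees:
  3 + 2 + 2 + 2 + 2 + 3 = 14

Verification: sum of degrees = 2 * |E| = 2 * 7 = 14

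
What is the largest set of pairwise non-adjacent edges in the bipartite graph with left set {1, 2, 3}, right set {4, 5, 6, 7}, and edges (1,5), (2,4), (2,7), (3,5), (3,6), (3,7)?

Step 1: List the neighbors of each left vertex:
  1: 5
  2: 4, 7
  3: 5, 6, 7

Step 2: Greedily match left vertices, then look for augmenting paths:
  Match 1 -- 5
  Match 2 -- 4
  Match 3 -- 6
  No augmenting path remains.

Step 3: Verify this is maximum:
  Matching size 3 = min(|L|, |R|) = min(3, 4), which is an upper bound, so this matching is maximum.

Maximum matching: {(1,5), (2,4), (3,6)}
Size: 3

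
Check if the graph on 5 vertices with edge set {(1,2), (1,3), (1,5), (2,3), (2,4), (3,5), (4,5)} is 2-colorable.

Step 1: Attempt 2-coloring using BFS:
  Start at vertex 1, assign color 0
  Color vertex 2 with color 1 (neighbor of 1)
  Color vertex 3 with color 1 (neighbor of 1)
  Color vertex 5 with color 1 (neighbor of 1)

Step 2: Conflict found! Vertices 2 and 3 are adjacent but have the same color.
This means the graph contains an odd cycle.

The graph is NOT bipartite.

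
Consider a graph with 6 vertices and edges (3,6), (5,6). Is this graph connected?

Step 1: Build adjacency list from edges:
  1: (none)
  2: (none)
  3: 6
  4: (none)
  5: 6
  6: 3, 5

Step 2: Run BFS/DFS from vertex 1:
  Visited: {1}
  Reached 1 of 6 vertices

Step 3: Only 1 of 6 vertices reached. Graph is disconnected.
Connected components: {1}, {2}, {3, 5, 6}, {4}
Answer: No, the graph is not connected (4 components).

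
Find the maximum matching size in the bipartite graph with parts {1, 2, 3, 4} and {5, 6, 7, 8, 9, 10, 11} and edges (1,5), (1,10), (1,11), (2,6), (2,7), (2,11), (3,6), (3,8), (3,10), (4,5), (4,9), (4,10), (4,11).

Step 1: List the neighbors of each left vertex:
  1: 5, 10, 11
  2: 6, 7, 11
  3: 6, 8, 10
  4: 5, 9, 10, 11

Step 2: Greedily match left vertices, then look for augmenting paths:
  Match 1 -- 5
  Match 2 -- 6
  Match 3 -- 8
  Match 4 -- 9
  No augmenting path remains.

Step 3: Verify this is maximum:
  Matching size 4 = min(|L|, |R|) = min(4, 7), which is an upper bound, so this matching is maximum.

Maximum matching: {(1,5), (2,6), (3,8), (4,9)}
Size: 4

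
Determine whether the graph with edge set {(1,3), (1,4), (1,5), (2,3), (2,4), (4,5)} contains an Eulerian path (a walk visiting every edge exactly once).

Step 1: Find the degree of each vertex:
  deg(1) = 3
  deg(2) = 2
  deg(3) = 2
  deg(4) = 3
  deg(5) = 2

Step 2: Count vertices with odd degree:
  Odd-degree vertices: 1, 4 (2 total)

Step 3: Apply Euler's theorem:
  - Eulerian circuit exists iff graph is connected and all vertices have even degree
  - Eulerian path exists iff graph is connected and has 0 or 2 odd-degree vertices

Graph is connected with exactly 2 odd-degree vertices (1, 4).
Eulerian path exists (starting and ending at the odd-degree vertices), but no Eulerian circuit.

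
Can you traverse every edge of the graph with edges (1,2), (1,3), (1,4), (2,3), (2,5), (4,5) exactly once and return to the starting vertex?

Step 1: Find the degree of each vertex:
  deg(1) = 3
  deg(2) = 3
  deg(3) = 2
  deg(4) = 2
  deg(5) = 2

Step 2: Count vertices with odd degree:
  Odd-degree vertices: 1, 2 (2 total)

Step 3: Apply Euler's theorem:
  - Eulerian circuit exists iff graph is connected and all vertices have even degree
  - Eulerian path exists iff graph is connected and has 0 or 2 odd-degree vertices

Graph is connected with exactly 2 odd-degree vertices (1, 2).
Eulerian path exists (starting and ending at the odd-degree vertices), but no Eulerian circuit.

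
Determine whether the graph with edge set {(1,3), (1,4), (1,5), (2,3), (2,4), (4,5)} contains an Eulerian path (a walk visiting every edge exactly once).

Step 1: Find the degree of each vertex:
  deg(1) = 3
  deg(2) = 2
  deg(3) = 2
  deg(4) = 3
  deg(5) = 2

Step 2: Count vertices with odd degree:
  Odd-degree vertices: 1, 4 (2 total)

Step 3: Apply Euler's theorem:
  - Eulerian circuit exists iff graph is connected and all vertices have even degree
  - Eulerian path exists iff graph is connected and has 0 or 2 odd-degree vertices

Graph is connected with exactly 2 odd-degree vertices (1, 4).
Eulerian path exists (starting and ending at the odd-degree vertices), but no Eulerian circuit.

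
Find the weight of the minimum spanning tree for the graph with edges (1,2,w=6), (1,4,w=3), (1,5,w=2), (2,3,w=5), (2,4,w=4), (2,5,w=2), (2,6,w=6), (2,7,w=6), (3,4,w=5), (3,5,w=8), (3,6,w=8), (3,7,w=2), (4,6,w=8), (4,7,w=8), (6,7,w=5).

Apply Kruskal's algorithm (sort edges by weight, add if no cycle):

Sorted edges by weight:
  (1,5) w=2
  (2,5) w=2
  (3,7) w=2
  (1,4) w=3
  (2,4) w=4
  (2,3) w=5
  (3,4) w=5
  (6,7) w=5
  (1,2) w=6
  (2,7) w=6
  (2,6) w=6
  (3,6) w=8
  (3,5) w=8
  (4,6) w=8
  (4,7) w=8

Add edge (1,5) w=2 -- no cycle. Running total: 2
Add edge (2,5) w=2 -- no cycle. Running total: 4
Add edge (3,7) w=2 -- no cycle. Running total: 6
Add edge (1,4) w=3 -- no cycle. Running total: 9
Skip edge (2,4) w=4 -- would create cycle
Add edge (2,3) w=5 -- no cycle. Running total: 14
Skip edge (3,4) w=5 -- would create cycle
Add edge (6,7) w=5 -- no cycle. Running total: 19

MST edges: (1,5,w=2), (2,5,w=2), (3,7,w=2), (1,4,w=3), (2,3,w=5), (6,7,w=5)
Total MST weight: 2 + 2 + 2 + 3 + 5 + 5 = 19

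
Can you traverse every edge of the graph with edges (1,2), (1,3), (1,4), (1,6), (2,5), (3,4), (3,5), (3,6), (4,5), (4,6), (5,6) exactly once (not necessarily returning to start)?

Step 1: Find the degree of each vertex:
  deg(1) = 4
  deg(2) = 2
  deg(3) = 4
  deg(4) = 4
  deg(5) = 4
  deg(6) = 4

Step 2: Count vertices with odd degree:
  All vertices have even degree (0 odd-degree vertices)

Step 3: Apply Euler's theorem:
  - Eulerian circuit exists iff graph is connected and all vertices have even degree
  - Eulerian path exists iff graph is connected and has 0 or 2 odd-degree vertices

Graph is connected with 0 odd-degree vertices.
Both Eulerian circuit and Eulerian path exist.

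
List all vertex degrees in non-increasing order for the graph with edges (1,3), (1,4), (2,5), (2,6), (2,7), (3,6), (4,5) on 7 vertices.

Step 1: Count edges incident to each vertex:
  deg(1) = 2 (neighbors: 3, 4)
  deg(2) = 3 (neighbors: 5, 6, 7)
  deg(3) = 2 (neighbors: 1, 6)
  deg(4) = 2 (neighbors: 1, 5)
  deg(5) = 2 (neighbors: 2, 4)
  deg(6) = 2 (neighbors: 2, 3)
  deg(7) = 1 (neighbors: 2)

Step 2: Sort degrees in non-increasing order:
  Degrees: [2, 3, 2, 2, 2, 2, 1] -> sorted: [3, 2, 2, 2, 2, 2, 1]

Degree sequence: [3, 2, 2, 2, 2, 2, 1]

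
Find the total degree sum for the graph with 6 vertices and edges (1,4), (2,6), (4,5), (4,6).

Step 1: Count edges incident to each vertex:
  deg(1) = 1 (neighbors: 4)
  deg(2) = 1 (neighbors: 6)
  deg(3) = 0 (neighbors: none)
  deg(4) = 3 (neighbors: 1, 5, 6)
  deg(5) = 1 (neighbors: 4)
  deg(6) = 2 (neighbors: 2, 4)

Step 2: Sum all degrees:
  1 + 1 + 0 + 3 + 1 + 2 = 8

Verification: sum of degrees = 2 * |E| = 2 * 4 = 8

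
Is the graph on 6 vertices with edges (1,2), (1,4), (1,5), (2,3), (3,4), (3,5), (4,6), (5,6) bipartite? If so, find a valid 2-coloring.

Step 1: Attempt 2-coloring using BFS:
  Start at vertex 1, assign color 0
  Color vertex 2 with color 1 (neighbor of 1)
  Color vertex 4 with color 1 (neighbor of 1)
  Color vertex 5 with color 1 (neighbor of 1)
  Color vertex 3 with color 0 (neighbor of 2)
  Color vertex 6 with color 0 (neighbor of 4)

Step 2: 2-coloring succeeded. No conflicts found.
  Set A (color 0): {1, 3, 6}
  Set B (color 1): {2, 4, 5}

The graph is bipartite with partition {1, 3, 6}, {2, 4, 5}.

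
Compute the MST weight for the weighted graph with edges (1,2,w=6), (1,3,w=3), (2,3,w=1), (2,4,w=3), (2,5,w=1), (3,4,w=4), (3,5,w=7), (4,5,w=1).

Apply Kruskal's algorithm (sort edges by weight, add if no cycle):

Sorted edges by weight:
  (2,3) w=1
  (2,5) w=1
  (4,5) w=1
  (1,3) w=3
  (2,4) w=3
  (3,4) w=4
  (1,2) w=6
  (3,5) w=7

Add edge (2,3) w=1 -- no cycle. Running total: 1
Add edge (2,5) w=1 -- no cycle. Running total: 2
Add edge (4,5) w=1 -- no cycle. Running total: 3
Add edge (1,3) w=3 -- no cycle. Running total: 6

MST edges: (2,3,w=1), (2,5,w=1), (4,5,w=1), (1,3,w=3)
Total MST weight: 1 + 1 + 1 + 3 = 6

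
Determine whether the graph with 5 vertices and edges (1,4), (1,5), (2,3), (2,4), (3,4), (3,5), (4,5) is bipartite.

Step 1: Attempt 2-coloring using BFS:
  Start at vertex 1, assign color 0
  Color vertex 4 with color 1 (neighbor of 1)
  Color vertex 5 with color 1 (neighbor of 1)
  Color vertex 2 with color 0 (neighbor of 4)
  Color vertex 3 with color 0 (neighbor of 4)

Step 2: Conflict found! Vertices 4 and 5 are adjacent but have the same color.
This means the graph contains an odd cycle.

The graph is NOT bipartite.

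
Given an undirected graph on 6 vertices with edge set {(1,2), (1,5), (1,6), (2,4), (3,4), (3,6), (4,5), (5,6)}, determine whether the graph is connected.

Step 1: Build adjacency list from edges:
  1: 2, 5, 6
  2: 1, 4
  3: 4, 6
  4: 2, 3, 5
  5: 1, 4, 6
  6: 1, 3, 5

Step 2: Run BFS/DFS from vertex 1:
  Visited: {1, 2, 5, 6, 4, 3}
  Reached 6 of 6 vertices

Step 3: All 6 vertices reached from vertex 1, so the graph is connected.
Answer: Yes, the graph is connected.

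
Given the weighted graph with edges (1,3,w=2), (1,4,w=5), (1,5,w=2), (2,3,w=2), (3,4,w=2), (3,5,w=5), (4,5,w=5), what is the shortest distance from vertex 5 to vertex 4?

Step 1: Build adjacency list with weights:
  1: 3(w=2), 4(w=5), 5(w=2)
  2: 3(w=2)
  3: 1(w=2), 2(w=2), 4(w=2), 5(w=5)
  4: 1(w=5), 3(w=2), 5(w=5)
  5: 1(w=2), 3(w=5), 4(w=5)

Step 2: Apply Dijkstra's algorithm from vertex 5:
  Visit vertex 5 (distance=0)
    Update dist[1] = 2
    Update dist[3] = 5
    Update dist[4] = 5
  Visit vertex 1 (distance=2)
    Update dist[3] = 4
  Visit vertex 3 (distance=4)
    Update dist[2] = 6
  Visit vertex 4 (distance=5)

Step 3: Shortest path: 5 -> 4
Total weight: 5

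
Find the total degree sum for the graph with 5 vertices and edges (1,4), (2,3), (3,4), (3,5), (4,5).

Step 1: Count edges incident to each vertex:
  deg(1) = 1 (neighbors: 4)
  deg(2) = 1 (neighbors: 3)
  deg(3) = 3 (neighbors: 2, 4, 5)
  deg(4) = 3 (neighbors: 1, 3, 5)
  deg(5) = 2 (neighbors: 3, 4)

Step 2: Sum all degrees:
  1 + 1 + 3 + 3 + 2 = 10

Verification: sum of degrees = 2 * |E| = 2 * 5 = 10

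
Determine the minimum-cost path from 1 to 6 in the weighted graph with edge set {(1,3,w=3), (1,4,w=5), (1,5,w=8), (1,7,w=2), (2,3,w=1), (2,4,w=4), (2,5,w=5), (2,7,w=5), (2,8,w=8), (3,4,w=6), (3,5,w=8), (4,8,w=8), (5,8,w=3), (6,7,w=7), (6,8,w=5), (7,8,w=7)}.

Step 1: Build adjacency list with weights:
  1: 3(w=3), 4(w=5), 5(w=8), 7(w=2)
  2: 3(w=1), 4(w=4), 5(w=5), 7(w=5), 8(w=8)
  3: 1(w=3), 2(w=1), 4(w=6), 5(w=8)
  4: 1(w=5), 2(w=4), 3(w=6), 8(w=8)
  5: 1(w=8), 2(w=5), 3(w=8), 8(w=3)
  6: 7(w=7), 8(w=5)
  7: 1(w=2), 2(w=5), 6(w=7), 8(w=7)
  8: 2(w=8), 4(w=8), 5(w=3), 6(w=5), 7(w=7)

Step 2: Apply Dijkstra's algorithm from vertex 1:
  Visit vertex 1 (distance=0)
    Update dist[3] = 3
    Update dist[4] = 5
    Update dist[5] = 8
    Update dist[7] = 2
  Visit vertex 7 (distance=2)
    Update dist[2] = 7
    Update dist[6] = 9
    Update dist[8] = 9
  Visit vertex 3 (distance=3)
    Update dist[2] = 4
  Visit vertex 2 (distance=4)
  Visit vertex 4 (distance=5)
  Visit vertex 5 (distance=8)
  Visit vertex 6 (distance=9)

Step 3: Shortest path: 1 -> 7 -> 6
Total weight: 2 + 7 = 9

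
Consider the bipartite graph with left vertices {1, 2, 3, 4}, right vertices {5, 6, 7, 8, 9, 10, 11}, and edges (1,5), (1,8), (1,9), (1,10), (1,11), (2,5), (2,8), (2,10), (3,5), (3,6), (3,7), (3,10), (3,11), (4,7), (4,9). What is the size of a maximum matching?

Step 1: List the neighbors of each left vertex:
  1: 5, 8, 9, 10, 11
  2: 5, 8, 10
  3: 5, 6, 7, 10, 11
  4: 7, 9

Step 2: Greedily match left vertices, then look for augmenting paths:
  Match 1 -- 5
  Match 2 -- 8
  Match 3 -- 6
  Match 4 -- 7
  No augmenting path remains.

Step 3: Verify this is maximum:
  Matching size 4 = min(|L|, |R|) = min(4, 7), which is an upper bound, so this matching is maximum.

Maximum matching: {(1,5), (2,8), (3,6), (4,7)}
Size: 4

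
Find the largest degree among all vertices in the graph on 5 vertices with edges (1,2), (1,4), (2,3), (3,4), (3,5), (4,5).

Step 1: Count edges incident to each vertex:
  deg(1) = 2 (neighbors: 2, 4)
  deg(2) = 2 (neighbors: 1, 3)
  deg(3) = 3 (neighbors: 2, 4, 5)
  deg(4) = 3 (neighbors: 1, 3, 5)
  deg(5) = 2 (neighbors: 3, 4)

Step 2: Find maximum:
  max(2, 2, 3, 3, 2) = 3 (vertex 3)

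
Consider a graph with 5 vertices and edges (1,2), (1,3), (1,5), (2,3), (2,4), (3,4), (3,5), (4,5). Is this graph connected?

Step 1: Build adjacency list from edges:
  1: 2, 3, 5
  2: 1, 3, 4
  3: 1, 2, 4, 5
  4: 2, 3, 5
  5: 1, 3, 4

Step 2: Run BFS/DFS from vertex 1:
  Visited: {1, 2, 3, 5, 4}
  Reached 5 of 5 vertices

Step 3: All 5 vertices reached from vertex 1, so the graph is connected.
Answer: Yes, the graph is connected.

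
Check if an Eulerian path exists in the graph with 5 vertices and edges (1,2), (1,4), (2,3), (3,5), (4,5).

Step 1: Find the degree of each vertex:
  deg(1) = 2
  deg(2) = 2
  deg(3) = 2
  deg(4) = 2
  deg(5) = 2

Step 2: Count vertices with odd degree:
  All vertices have even degree (0 odd-degree vertices)

Step 3: Apply Euler's theorem:
  - Eulerian circuit exists iff graph is connected and all vertices have even degree
  - Eulerian path exists iff graph is connected and has 0 or 2 odd-degree vertices

Graph is connected with 0 odd-degree vertices.
Both Eulerian circuit and Eulerian path exist.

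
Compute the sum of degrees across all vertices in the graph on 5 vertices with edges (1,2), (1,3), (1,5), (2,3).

Step 1: Count edges incident to each vertex:
  deg(1) = 3 (neighbors: 2, 3, 5)
  deg(2) = 2 (neighbors: 1, 3)
  deg(3) = 2 (neighbors: 1, 2)
  deg(4) = 0 (neighbors: none)
  deg(5) = 1 (neighbors: 1)

Step 2: Sum all degrees:
  3 + 2 + 2 + 0 + 1 = 8

Verification: sum of degrees = 2 * |E| = 2 * 4 = 8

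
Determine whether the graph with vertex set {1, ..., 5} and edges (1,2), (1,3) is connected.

Step 1: Build adjacency list from edges:
  1: 2, 3
  2: 1
  3: 1
  4: (none)
  5: (none)

Step 2: Run BFS/DFS from vertex 1:
  Visited: {1, 2, 3}
  Reached 3 of 5 vertices

Step 3: Only 3 of 5 vertices reached. Graph is disconnected.
Connected components: {1, 2, 3}, {4}, {5}
Answer: No, the graph is not connected (3 components).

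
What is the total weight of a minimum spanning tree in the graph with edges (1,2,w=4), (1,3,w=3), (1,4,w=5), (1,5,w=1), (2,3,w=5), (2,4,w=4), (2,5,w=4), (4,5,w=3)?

Apply Kruskal's algorithm (sort edges by weight, add if no cycle):

Sorted edges by weight:
  (1,5) w=1
  (1,3) w=3
  (4,5) w=3
  (1,2) w=4
  (2,4) w=4
  (2,5) w=4
  (1,4) w=5
  (2,3) w=5

Add edge (1,5) w=1 -- no cycle. Running total: 1
Add edge (1,3) w=3 -- no cycle. Running total: 4
Add edge (4,5) w=3 -- no cycle. Running total: 7
Add edge (1,2) w=4 -- no cycle. Running total: 11

MST edges: (1,5,w=1), (1,3,w=3), (4,5,w=3), (1,2,w=4)
Total MST weight: 1 + 3 + 3 + 4 = 11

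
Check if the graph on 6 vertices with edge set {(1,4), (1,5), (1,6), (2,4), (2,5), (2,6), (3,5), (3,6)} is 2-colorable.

Step 1: Attempt 2-coloring using BFS:
  Start at vertex 1, assign color 0
  Color vertex 4 with color 1 (neighbor of 1)
  Color vertex 5 with color 1 (neighbor of 1)
  Color vertex 6 with color 1 (neighbor of 1)
  Color vertex 2 with color 0 (neighbor of 4)
  Color vertex 3 with color 0 (neighbor of 5)

Step 2: 2-coloring succeeded. No conflicts found.
  Set A (color 0): {1, 2, 3}
  Set B (color 1): {4, 5, 6}

The graph is bipartite with partition {1, 2, 3}, {4, 5, 6}.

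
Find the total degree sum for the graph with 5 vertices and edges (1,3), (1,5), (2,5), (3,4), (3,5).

Step 1: Count edges incident to each vertex:
  deg(1) = 2 (neighbors: 3, 5)
  deg(2) = 1 (neighbors: 5)
  deg(3) = 3 (neighbors: 1, 4, 5)
  deg(4) = 1 (neighbors: 3)
  deg(5) = 3 (neighbors: 1, 2, 3)

Step 2: Sum all degrees:
  2 + 1 + 3 + 1 + 3 = 10

Verification: sum of degrees = 2 * |E| = 2 * 5 = 10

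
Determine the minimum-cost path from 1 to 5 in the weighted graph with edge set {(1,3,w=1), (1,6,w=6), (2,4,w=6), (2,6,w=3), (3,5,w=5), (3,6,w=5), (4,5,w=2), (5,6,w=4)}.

Step 1: Build adjacency list with weights:
  1: 3(w=1), 6(w=6)
  2: 4(w=6), 6(w=3)
  3: 1(w=1), 5(w=5), 6(w=5)
  4: 2(w=6), 5(w=2)
  5: 3(w=5), 4(w=2), 6(w=4)
  6: 1(w=6), 2(w=3), 3(w=5), 5(w=4)

Step 2: Apply Dijkstra's algorithm from vertex 1:
  Visit vertex 1 (distance=0)
    Update dist[3] = 1
    Update dist[6] = 6
  Visit vertex 3 (distance=1)
    Update dist[5] = 6
  Visit vertex 5 (distance=6)
    Update dist[4] = 8

Step 3: Shortest path: 1 -> 3 -> 5
Total weight: 1 + 5 = 6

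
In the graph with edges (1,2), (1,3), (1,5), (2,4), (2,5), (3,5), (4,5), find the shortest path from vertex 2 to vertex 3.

Step 1: Build adjacency list:
  1: 2, 3, 5
  2: 1, 4, 5
  3: 1, 5
  4: 2, 5
  5: 1, 2, 3, 4

Step 2: BFS from vertex 2 to find shortest path to 3:
  vertex 1 reached at distance 1
  vertex 4 reached at distance 1
  vertex 5 reached at distance 1
  vertex 3 reached at distance 2

Step 3: Shortest path: 2 -> 1 -> 3
Path length: 2 edges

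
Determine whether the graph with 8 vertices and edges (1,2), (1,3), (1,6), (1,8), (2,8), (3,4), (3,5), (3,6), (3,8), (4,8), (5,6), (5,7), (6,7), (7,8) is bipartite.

Step 1: Attempt 2-coloring using BFS:
  Start at vertex 1, assign color 0
  Color vertex 2 with color 1 (neighbor of 1)
  Color vertex 3 with color 1 (neighbor of 1)
  Color vertex 6 with color 1 (neighbor of 1)
  Color vertex 8 with color 1 (neighbor of 1)

Step 2: Conflict found! Vertices 2 and 8 are adjacent but have the same color.
This means the graph contains an odd cycle.

The graph is NOT bipartite.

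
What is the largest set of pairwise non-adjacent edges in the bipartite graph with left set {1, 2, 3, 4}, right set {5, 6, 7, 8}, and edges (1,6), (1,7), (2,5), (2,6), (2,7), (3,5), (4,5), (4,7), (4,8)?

Step 1: List the neighbors of each left vertex:
  1: 6, 7
  2: 5, 6, 7
  3: 5
  4: 5, 7, 8

Step 2: Greedily match left vertices, then look for augmenting paths:
  Match 1 -- 6
  Match 2 -- 7
  Match 3 -- 5
  Match 4 -- 8
  No augmenting path remains.

Step 3: Verify this is maximum:
  Matching size 4 = min(|L|, |R|) = min(4, 4), which is an upper bound, so this matching is maximum.

Maximum matching: {(1,6), (2,7), (3,5), (4,8)}
Size: 4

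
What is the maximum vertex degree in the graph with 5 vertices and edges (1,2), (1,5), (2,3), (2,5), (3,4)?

Step 1: Count edges incident to each vertex:
  deg(1) = 2 (neighbors: 2, 5)
  deg(2) = 3 (neighbors: 1, 3, 5)
  deg(3) = 2 (neighbors: 2, 4)
  deg(4) = 1 (neighbors: 3)
  deg(5) = 2 (neighbors: 1, 2)

Step 2: Find maximum:
  max(2, 3, 2, 1, 2) = 3 (vertex 2)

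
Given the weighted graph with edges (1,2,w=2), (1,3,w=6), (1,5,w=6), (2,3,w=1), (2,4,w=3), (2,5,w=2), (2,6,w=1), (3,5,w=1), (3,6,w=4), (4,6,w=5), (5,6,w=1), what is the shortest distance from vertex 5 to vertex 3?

Step 1: Build adjacency list with weights:
  1: 2(w=2), 3(w=6), 5(w=6)
  2: 1(w=2), 3(w=1), 4(w=3), 5(w=2), 6(w=1)
  3: 1(w=6), 2(w=1), 5(w=1), 6(w=4)
  4: 2(w=3), 6(w=5)
  5: 1(w=6), 2(w=2), 3(w=1), 6(w=1)
  6: 2(w=1), 3(w=4), 4(w=5), 5(w=1)

Step 2: Apply Dijkstra's algorithm from vertex 5:
  Visit vertex 5 (distance=0)
    Update dist[1] = 6
    Update dist[2] = 2
    Update dist[3] = 1
    Update dist[6] = 1
  Visit vertex 3 (distance=1)

Step 3: Shortest path: 5 -> 3
Total weight: 1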